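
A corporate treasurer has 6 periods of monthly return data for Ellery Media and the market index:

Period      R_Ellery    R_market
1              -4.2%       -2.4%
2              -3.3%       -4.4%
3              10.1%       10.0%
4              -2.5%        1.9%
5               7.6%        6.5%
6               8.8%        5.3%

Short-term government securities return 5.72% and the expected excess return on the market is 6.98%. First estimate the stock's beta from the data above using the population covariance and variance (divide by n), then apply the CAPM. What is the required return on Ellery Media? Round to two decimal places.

Mean R_i = (-4.2 − 3.3 + 10.1 − 2.5 + 7.6 + 8.8) / 6 = 2.7500%
Mean R_m = (-2.4 − 4.4 + 10.0 + 1.9 + 6.5 + 5.3) / 6 = 2.8167%
Σ(R_i − R̄_i)(R_m − R̄_m) = 170.4150  ⇒  Cov = 170.4150 / 6 = 28.4025
Σ(R_m − R̄_m)² = 151.4683  ⇒  Var(R_m) = 151.4683 / 6 = 25.2447
β = Cov / Var(R_m) = 28.4025 / 25.2447 = 1.1251
E(R) = R_f + β × MRP = 5.72% + 1.1251 × 6.98% = 13.57%

13.57%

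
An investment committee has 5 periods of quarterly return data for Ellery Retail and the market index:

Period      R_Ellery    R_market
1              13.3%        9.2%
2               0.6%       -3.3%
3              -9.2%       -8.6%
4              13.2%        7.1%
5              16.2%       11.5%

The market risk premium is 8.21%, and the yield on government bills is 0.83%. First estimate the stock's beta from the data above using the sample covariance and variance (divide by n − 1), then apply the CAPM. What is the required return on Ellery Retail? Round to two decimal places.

10.93%

Mean R_i = (13.3 + 0.6 − 9.2 + 13.2 + 16.2) / 5 = 6.8200%
Mean R_m = (9.2 − 3.3 − 8.6 + 7.1 + 11.5) / 5 = 3.1800%
Σ(R_i − R̄_i)(R_m − R̄_m) = 371.0820  ⇒  Cov = 371.0820 / 4 = 92.7705
Σ(R_m − R̄_m)² = 301.5880  ⇒  Var(R_m) = 301.5880 / 4 = 75.3970
β = Cov / Var(R_m) = 92.7705 / 75.3970 = 1.2304
E(R) = R_f + β × MRP = 0.83% + 1.2304 × 8.21% = 10.93%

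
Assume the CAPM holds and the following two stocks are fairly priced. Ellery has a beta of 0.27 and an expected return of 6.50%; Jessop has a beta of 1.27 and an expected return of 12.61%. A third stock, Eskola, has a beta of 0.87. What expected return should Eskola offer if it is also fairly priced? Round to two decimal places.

10.17%

MRP (SML slope) = (12.61% − 6.50%) / (1.27 − 0.27) = 6.11% / 1.00 = 6.1100%
R_f (intercept) = 6.50% − 0.27 × 6.1100% = 4.8503%
E(R_Eskola) = R_f + β × MRP = 4.8503% + 0.87 × 6.1100% = 10.17%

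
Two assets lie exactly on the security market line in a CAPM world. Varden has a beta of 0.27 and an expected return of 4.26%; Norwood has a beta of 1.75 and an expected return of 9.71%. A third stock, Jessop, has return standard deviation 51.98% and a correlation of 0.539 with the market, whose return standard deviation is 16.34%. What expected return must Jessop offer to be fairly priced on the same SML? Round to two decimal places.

MRP = (9.71% − 4.26%) / (1.75 − 0.27) = 3.6824%
R_f = 4.26% − 0.27 × 3.6824% = 3.2658%
β_Jessop = ρ·σ_i/σ_m = 0.539 × 51.98 / 16.34 = 1.7146
E(R_Jessop) = R_f + β × MRP = 3.2658% + 1.7146 × 3.6824% = 9.58%

9.58%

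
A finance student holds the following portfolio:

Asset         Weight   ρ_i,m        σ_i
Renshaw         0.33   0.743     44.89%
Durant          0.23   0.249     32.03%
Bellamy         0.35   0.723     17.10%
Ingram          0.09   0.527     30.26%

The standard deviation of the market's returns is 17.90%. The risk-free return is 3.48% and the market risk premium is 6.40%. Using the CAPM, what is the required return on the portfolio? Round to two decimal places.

β_Renshaw = 0.743 × 44.89% / 17.90% = 1.8633
β_Durant = 0.249 × 32.03% / 17.90% = 0.4456
β_Bellamy = 0.723 × 17.10% / 17.90% = 0.6907
β_Ingram = 0.527 × 30.26% / 17.90% = 0.8909
β_P = Σ w_i β_i = 0.33×1.8633 + 0.23×0.4456 + 0.35×0.6907 + 0.09×0.8909 = 1.0393
E(R_P) = R_f + β_P × MRP = 3.48% + 1.0393 × 6.40% = 10.13%

10.13%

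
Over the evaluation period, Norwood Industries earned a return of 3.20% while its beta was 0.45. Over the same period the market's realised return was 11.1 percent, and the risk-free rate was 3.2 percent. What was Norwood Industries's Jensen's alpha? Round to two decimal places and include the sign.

Market excess return = 11.1% − 3.2% = 7.90%
CAPM benchmark = R_f + β(R_m − R_f) = 3.2% + 0.45 × 7.9% = 6.7550%
α = actual − benchmark = 3.20% − 6.7550% = -3.56%

-3.56%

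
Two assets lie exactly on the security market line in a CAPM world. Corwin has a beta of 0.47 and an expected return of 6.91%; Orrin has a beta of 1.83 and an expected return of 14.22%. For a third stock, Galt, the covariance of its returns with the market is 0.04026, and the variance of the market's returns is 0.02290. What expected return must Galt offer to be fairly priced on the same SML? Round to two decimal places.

MRP = (14.22% − 6.91%) / (1.83 − 0.47) = 5.3750%
R_f = 6.91% − 0.47 × 5.3750% = 4.3838%
β_Galt = Cov / Var(R_m) = 0.04026 / 0.02290 = 1.7581
E(R_Galt) = R_f + β × MRP = 4.3838% + 1.7581 × 5.3750% = 13.83%

13.83%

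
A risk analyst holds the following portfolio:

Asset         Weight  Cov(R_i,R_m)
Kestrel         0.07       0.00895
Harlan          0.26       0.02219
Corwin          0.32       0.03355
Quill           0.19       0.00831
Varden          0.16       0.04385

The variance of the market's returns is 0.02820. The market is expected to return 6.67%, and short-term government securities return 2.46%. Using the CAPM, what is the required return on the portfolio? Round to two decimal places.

β_Kestrel = 0.00895 / 0.02820 = 0.3174
β_Harlan = 0.02219 / 0.02820 = 0.7869
β_Corwin = 0.03355 / 0.02820 = 1.1897
β_Quill = 0.00831 / 0.02820 = 0.2947
β_Varden = 0.04385 / 0.02820 = 1.5550
β_P = Σ w_i β_i = 0.07×0.3174 + 0.26×0.7869 + 0.32×1.1897 + 0.19×0.2947 + 0.16×1.5550 = 0.9123
MRP = 6.67% − 2.46% = 4.21%
E(R_P) = R_f + β_P × MRP = 2.46% + 0.9123 × 4.21% = 6.30%

6.30%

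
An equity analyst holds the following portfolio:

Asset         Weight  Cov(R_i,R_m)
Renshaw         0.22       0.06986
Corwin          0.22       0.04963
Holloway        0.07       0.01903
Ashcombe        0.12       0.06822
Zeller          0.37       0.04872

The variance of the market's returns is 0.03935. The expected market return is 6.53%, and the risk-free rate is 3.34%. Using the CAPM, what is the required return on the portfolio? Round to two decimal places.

β_Renshaw = 0.06986 / 0.03935 = 1.7753
β_Corwin = 0.04963 / 0.03935 = 1.2612
β_Holloway = 0.01903 / 0.03935 = 0.4836
β_Ashcombe = 0.06822 / 0.03935 = 1.7337
β_Zeller = 0.04872 / 0.03935 = 1.2381
β_P = Σ w_i β_i = 0.22×1.7753 + 0.22×1.2612 + 0.07×0.4836 + 0.12×1.7337 + 0.37×1.2381 = 1.3680
MRP = 6.53% − 3.34% = 3.19%
E(R_P) = R_f + β_P × MRP = 3.34% + 1.3680 × 3.19% = 7.70%

7.70%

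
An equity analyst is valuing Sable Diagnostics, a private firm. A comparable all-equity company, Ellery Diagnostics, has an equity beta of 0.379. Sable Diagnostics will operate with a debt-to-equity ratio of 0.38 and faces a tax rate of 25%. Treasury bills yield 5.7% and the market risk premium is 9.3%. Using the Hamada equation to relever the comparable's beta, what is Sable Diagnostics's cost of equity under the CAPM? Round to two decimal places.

10.23%

β_L = β_U × [1 + (1 − t)(D/E)] = 0.379 × [1 + (1 − 0.25) × 0.38]
    = 0.379 × [1 + 0.75 × 0.38] = 0.379 × 1.2850 = 0.4870
E(R) = R_f + β_L × MRP = 5.7% + 0.4870 × 9.3% = 10.23%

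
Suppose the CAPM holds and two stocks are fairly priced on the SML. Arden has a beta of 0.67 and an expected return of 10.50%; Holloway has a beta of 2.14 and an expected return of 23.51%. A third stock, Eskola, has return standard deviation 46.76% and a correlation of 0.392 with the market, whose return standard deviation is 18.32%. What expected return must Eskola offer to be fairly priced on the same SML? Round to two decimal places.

13.43%

MRP = (23.51% − 10.50%) / (2.14 − 0.67) = 8.8503%
R_f = 10.50% − 0.67 × 8.8503% = 4.5703%
β_Eskola = ρ·σ_i/σ_m = 0.392 × 46.76 / 18.32 = 1.0005
E(R_Eskola) = R_f + β × MRP = 4.5703% + 1.0005 × 8.8503% = 13.43%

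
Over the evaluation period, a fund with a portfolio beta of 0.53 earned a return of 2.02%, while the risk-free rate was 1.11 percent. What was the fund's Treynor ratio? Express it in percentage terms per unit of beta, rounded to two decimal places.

1.72%

Treynor = (R_P − R_f) / β_P = (2.02% − 1.11%) / 0.5300 = 0.91% / 0.5300 = 1.72%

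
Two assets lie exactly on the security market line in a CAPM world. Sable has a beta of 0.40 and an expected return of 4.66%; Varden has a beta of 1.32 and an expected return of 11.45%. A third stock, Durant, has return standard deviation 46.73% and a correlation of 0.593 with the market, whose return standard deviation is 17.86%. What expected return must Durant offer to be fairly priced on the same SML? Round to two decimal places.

13.16%

MRP = (11.45% − 4.66%) / (1.32 − 0.40) = 7.3804%
R_f = 4.66% − 0.40 × 7.3804% = 1.7078%
β_Durant = ρ·σ_i/σ_m = 0.593 × 46.73 / 17.86 = 1.5516
E(R_Durant) = R_f + β × MRP = 1.7078% + 1.5516 × 7.3804% = 13.16%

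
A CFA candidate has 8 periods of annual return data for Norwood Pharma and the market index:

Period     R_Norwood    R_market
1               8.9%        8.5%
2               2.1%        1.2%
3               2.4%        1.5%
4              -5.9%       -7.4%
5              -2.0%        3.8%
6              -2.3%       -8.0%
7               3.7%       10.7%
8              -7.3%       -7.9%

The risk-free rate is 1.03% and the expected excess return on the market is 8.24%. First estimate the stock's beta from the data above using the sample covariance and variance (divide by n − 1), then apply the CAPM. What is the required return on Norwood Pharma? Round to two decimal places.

6.03%

Mean R_i = (8.9 + 2.1 + 2.4 − 5.9 − 2.0 − 2.3 + 3.7 − 7.3) / 8 = -0.0500%
Mean R_m = (8.5 + 1.2 + 1.5 − 7.4 + 3.8 − 8.0 + 10.7 − 7.9) / 8 = 0.3000%
Σ(R_i − R̄_i)(R_m − R̄_m) = 233.6100  ⇒  Cov = 233.6100 / 7 = 33.3729
Σ(R_m − R̄_m)² = 385.3200  ⇒  Var(R_m) = 385.3200 / 7 = 55.0457
β = Cov / Var(R_m) = 33.3729 / 55.0457 = 0.6063
E(R) = R_f + β × MRP = 1.03% + 0.6063 × 8.24% = 6.03%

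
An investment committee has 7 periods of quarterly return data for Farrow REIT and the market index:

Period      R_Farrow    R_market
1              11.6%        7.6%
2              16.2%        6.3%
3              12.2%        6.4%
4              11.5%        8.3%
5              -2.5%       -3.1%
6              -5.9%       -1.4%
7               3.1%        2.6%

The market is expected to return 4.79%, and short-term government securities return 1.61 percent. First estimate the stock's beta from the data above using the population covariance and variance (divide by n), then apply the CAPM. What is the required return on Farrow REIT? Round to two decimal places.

7.05%

Mean R_i = (11.6 + 16.2 + 12.2 + 11.5 − 2.5 − 5.9 + 3.1) / 7 = 6.6000%
Mean R_m = (7.6 + 6.3 + 6.4 + 8.3 − 3.1 − 1.4 + 2.6) / 7 = 3.8143%
Σ(R_i − R̄_i)(R_m − R̄_m) = 211.6000  ⇒  Cov = 211.6000 / 7 = 30.2286
Σ(R_m − R̄_m)² = 123.7886  ⇒  Var(R_m) = 123.7886 / 7 = 17.6841
β = Cov / Var(R_m) = 30.2286 / 17.6841 = 1.7094
MRP = 4.79% − 1.61% = 3.18%
E(R) = R_f + β × MRP = 1.61% + 1.7094 × 3.18% = 7.05%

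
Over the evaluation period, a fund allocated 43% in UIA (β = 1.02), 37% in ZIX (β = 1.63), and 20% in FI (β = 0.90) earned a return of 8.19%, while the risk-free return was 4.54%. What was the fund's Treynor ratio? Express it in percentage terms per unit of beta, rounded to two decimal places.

β_P = 0.43×1.02 + 0.37×1.63 + 0.20×0.90 = 1.2217
Treynor = (R_P − R_f) / β_P = (8.19% − 4.54%) / 1.2217 = 3.65% / 1.2217 = 2.99%

2.99%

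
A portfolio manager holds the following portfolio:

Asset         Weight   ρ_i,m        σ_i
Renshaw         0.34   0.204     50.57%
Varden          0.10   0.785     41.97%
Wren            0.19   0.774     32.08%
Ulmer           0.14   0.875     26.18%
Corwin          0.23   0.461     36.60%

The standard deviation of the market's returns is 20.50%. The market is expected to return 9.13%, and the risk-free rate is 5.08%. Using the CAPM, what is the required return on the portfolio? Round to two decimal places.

β_Renshaw = 0.204 × 50.57% / 20.50% = 0.5032
β_Varden = 0.785 × 41.97% / 20.50% = 1.6071
β_Wren = 0.774 × 32.08% / 20.50% = 1.2112
β_Ulmer = 0.875 × 26.18% / 20.50% = 1.1174
β_Corwin = 0.461 × 36.60% / 20.50% = 0.8231
β_P = Σ w_i β_i = 0.34×0.5032 + 0.10×1.6071 + 0.19×1.2112 + 0.14×1.1174 + 0.23×0.8231 = 0.9077
MRP = 9.13% − 5.08% = 4.05%
E(R_P) = R_f + β_P × MRP = 5.08% + 0.9077 × 4.05% = 8.76%

8.76%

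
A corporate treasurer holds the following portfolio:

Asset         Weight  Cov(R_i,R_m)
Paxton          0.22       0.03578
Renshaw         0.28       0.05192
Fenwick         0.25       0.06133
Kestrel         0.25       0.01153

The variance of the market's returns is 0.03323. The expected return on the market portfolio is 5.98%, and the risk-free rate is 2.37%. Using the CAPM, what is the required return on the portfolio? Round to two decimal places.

β_Paxton = 0.03578 / 0.03323 = 1.0767
β_Renshaw = 0.05192 / 0.03323 = 1.5624
β_Fenwick = 0.06133 / 0.03323 = 1.8456
β_Kestrel = 0.01153 / 0.03323 = 0.3470
β_P = Σ w_i β_i = 0.22×1.0767 + 0.28×1.5624 + 0.25×1.8456 + 0.25×0.3470 = 1.2225
MRP = 5.98% − 2.37% = 3.61%
E(R_P) = R_f + β_P × MRP = 2.37% + 1.2225 × 3.61% = 6.78%

6.78%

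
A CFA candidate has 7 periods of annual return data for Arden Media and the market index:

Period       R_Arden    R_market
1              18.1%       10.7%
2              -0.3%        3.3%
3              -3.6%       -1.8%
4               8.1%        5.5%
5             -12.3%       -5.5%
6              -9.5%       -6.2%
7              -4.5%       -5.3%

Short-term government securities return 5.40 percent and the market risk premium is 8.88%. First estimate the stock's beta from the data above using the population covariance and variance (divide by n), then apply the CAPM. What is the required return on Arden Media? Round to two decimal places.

19.11%

Mean R_i = (18.1 − 0.3 − 3.6 + 8.1 − 12.3 − 9.5 − 4.5) / 7 = -0.5714%
Mean R_m = (10.7 + 3.3 − 1.8 + 5.5 − 5.5 − 6.2 − 5.3) / 7 = 0.1000%
Σ(R_i − R̄_i)(R_m − R̄_m) = 394.5100  ⇒  Cov = 394.5100 / 7 = 56.3586
Σ(R_m − R̄_m)² = 255.5800  ⇒  Var(R_m) = 255.5800 / 7 = 36.5114
β = Cov / Var(R_m) = 56.3586 / 36.5114 = 1.5436
E(R) = R_f + β × MRP = 5.40% + 1.5436 × 8.88% = 19.11%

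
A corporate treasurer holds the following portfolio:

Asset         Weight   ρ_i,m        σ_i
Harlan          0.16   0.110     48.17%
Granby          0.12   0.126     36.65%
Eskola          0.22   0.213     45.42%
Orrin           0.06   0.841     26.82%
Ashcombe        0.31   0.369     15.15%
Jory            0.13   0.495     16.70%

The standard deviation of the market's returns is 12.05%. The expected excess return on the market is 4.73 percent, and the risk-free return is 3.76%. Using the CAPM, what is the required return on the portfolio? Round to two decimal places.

6.78%

β_Harlan = 0.110 × 48.17% / 12.05% = 0.4397
β_Granby = 0.126 × 36.65% / 12.05% = 0.3832
β_Eskola = 0.213 × 45.42% / 12.05% = 0.8029
β_Orrin = 0.841 × 26.82% / 12.05% = 1.8718
β_Ashcombe = 0.369 × 15.15% / 12.05% = 0.4639
β_Jory = 0.495 × 16.70% / 12.05% = 0.6860
β_P = Σ w_i β_i = 0.16×0.4397 + 0.12×0.3832 + 0.22×0.8029 + 0.06×1.8718 + 0.31×0.4639 + 0.13×0.6860 = 0.6383
E(R_P) = R_f + β_P × MRP = 3.76% + 0.6383 × 4.73% = 6.78%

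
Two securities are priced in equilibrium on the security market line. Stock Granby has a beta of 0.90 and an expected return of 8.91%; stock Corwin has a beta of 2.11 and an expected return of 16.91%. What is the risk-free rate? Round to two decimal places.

2.96%

Both satisfy E(R) = R_f + β·MRP, so the slope of the SML is
MRP = (16.91% − 8.91%) / (2.11 − 0.90) = 8.00% / 1.21 = 6.6116%
R_f = E(R_Granby) − β_Granby·MRP = 8.91% − 0.90 × 6.6116% = 2.9596%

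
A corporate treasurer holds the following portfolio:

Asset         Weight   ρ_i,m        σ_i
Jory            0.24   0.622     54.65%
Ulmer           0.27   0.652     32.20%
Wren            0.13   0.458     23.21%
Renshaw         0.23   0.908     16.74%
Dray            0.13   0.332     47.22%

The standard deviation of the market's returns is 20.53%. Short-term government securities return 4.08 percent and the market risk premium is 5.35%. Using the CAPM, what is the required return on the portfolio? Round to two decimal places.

9.49%

β_Jory = 0.622 × 54.65% / 20.53% = 1.6557
β_Ulmer = 0.652 × 32.20% / 20.53% = 1.0226
β_Wren = 0.458 × 23.21% / 20.53% = 0.5178
β_Renshaw = 0.908 × 16.74% / 20.53% = 0.7404
β_Dray = 0.332 × 47.22% / 20.53% = 0.7636
β_P = Σ w_i β_i = 0.24×1.6557 + 0.27×1.0226 + 0.13×0.5178 + 0.23×0.7404 + 0.13×0.7636 = 1.0103
E(R_P) = R_f + β_P × MRP = 4.08% + 1.0103 × 5.35% = 9.49%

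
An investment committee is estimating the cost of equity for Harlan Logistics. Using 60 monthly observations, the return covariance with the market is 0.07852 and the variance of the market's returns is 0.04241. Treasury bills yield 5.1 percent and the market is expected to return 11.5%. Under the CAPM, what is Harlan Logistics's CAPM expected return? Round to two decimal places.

16.95%

β = Cov(R_i, R_m) / Var(R_m) = 0.07852 / 0.04241 = 1.8515
MRP = 11.5% − 5.1% = 6.40%
E(R) = R_f + β × MRP = 5.1% + 1.8515 × 6.4% = 16.95%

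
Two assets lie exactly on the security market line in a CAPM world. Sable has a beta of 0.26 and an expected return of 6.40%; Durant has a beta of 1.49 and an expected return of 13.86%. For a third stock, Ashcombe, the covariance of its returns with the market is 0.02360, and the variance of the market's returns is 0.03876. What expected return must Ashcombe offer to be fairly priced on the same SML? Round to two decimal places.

8.52%

MRP = (13.86% − 6.40%) / (1.49 − 0.26) = 6.0650%
R_f = 6.40% − 0.26 × 6.0650% = 4.8231%
β_Ashcombe = Cov / Var(R_m) = 0.02360 / 0.03876 = 0.6089
E(R_Ashcombe) = R_f + β × MRP = 4.8231% + 0.6089 × 6.0650% = 8.52%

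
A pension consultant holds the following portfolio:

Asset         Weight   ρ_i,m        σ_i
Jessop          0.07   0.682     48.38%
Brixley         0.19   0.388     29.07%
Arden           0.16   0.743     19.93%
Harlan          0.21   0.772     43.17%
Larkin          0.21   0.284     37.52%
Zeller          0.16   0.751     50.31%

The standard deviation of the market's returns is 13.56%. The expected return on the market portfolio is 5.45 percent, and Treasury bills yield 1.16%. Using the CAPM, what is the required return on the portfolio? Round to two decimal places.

β_Jessop = 0.682 × 48.38% / 13.56% = 2.4333
β_Brixley = 0.388 × 29.07% / 13.56% = 0.8318
β_Arden = 0.743 × 19.93% / 13.56% = 1.0920
β_Harlan = 0.772 × 43.17% / 13.56% = 2.4578
β_Larkin = 0.284 × 37.52% / 13.56% = 0.7858
β_Zeller = 0.751 × 50.31% / 13.56% = 2.7863
β_P = Σ w_i β_i = 0.07×2.4333 + 0.19×0.8318 + 0.16×1.0920 + 0.21×2.4578 + 0.21×0.7858 + 0.16×2.7863 = 1.6301
MRP = 5.45% − 1.16% = 4.29%
E(R_P) = R_f + β_P × MRP = 1.16% + 1.6301 × 4.29% = 8.15%

8.15%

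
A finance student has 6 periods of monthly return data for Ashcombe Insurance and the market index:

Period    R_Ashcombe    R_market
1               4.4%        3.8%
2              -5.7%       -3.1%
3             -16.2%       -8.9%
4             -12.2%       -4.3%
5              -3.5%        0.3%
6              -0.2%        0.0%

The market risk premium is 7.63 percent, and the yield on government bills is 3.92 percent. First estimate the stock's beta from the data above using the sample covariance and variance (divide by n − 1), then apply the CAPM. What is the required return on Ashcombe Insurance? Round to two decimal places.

Mean R_i = (4.4 − 5.7 − 16.2 − 12.2 − 3.5 − 0.2) / 6 = -5.5667%
Mean R_m = (3.8 − 3.1 − 8.9 − 4.3 + 0.3 + 0.0) / 6 = -2.0333%
Σ(R_i − R̄_i)(R_m − R̄_m) = 162.0667  ⇒  Cov = 162.0667 / 5 = 32.4133
Σ(R_m − R̄_m)² = 97.0333  ⇒  Var(R_m) = 97.0333 / 5 = 19.4067
β = Cov / Var(R_m) = 32.4133 / 19.4067 = 1.6702
E(R) = R_f + β × MRP = 3.92% + 1.6702 × 7.63% = 16.66%

16.66%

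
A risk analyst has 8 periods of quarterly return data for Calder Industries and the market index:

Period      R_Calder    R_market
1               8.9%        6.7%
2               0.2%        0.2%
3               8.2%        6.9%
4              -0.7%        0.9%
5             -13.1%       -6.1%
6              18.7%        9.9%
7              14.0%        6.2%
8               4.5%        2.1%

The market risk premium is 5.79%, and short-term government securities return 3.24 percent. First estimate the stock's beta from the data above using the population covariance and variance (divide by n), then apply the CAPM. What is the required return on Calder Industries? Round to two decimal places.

14.10%

Mean R_i = (8.9 + 0.2 + 8.2 − 0.7 − 13.1 + 18.7 + 14.0 + 4.5) / 8 = 5.0875%
Mean R_m = (6.7 + 0.2 + 6.9 + 0.9 − 6.1 + 9.9 + 6.2 + 2.1) / 8 = 3.3500%
Σ(R_i − R̄_i)(R_m − R̄_m) = 340.5650  ⇒  Cov = 340.5650 / 8 = 42.5706
Σ(R_m − R̄_m)² = 181.6400  ⇒  Var(R_m) = 181.6400 / 8 = 22.7050
β = Cov / Var(R_m) = 42.5706 / 22.7050 = 1.8749
E(R) = R_f + β × MRP = 3.24% + 1.8749 × 5.79% = 14.10%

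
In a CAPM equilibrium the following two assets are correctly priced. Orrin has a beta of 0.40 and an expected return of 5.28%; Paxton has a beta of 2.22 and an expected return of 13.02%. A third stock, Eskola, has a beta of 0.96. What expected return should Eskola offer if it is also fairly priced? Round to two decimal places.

7.66%

MRP (SML slope) = (13.02% − 5.28%) / (2.22 − 0.40) = 7.74% / 1.82 = 4.2527%
R_f (intercept) = 5.28% − 0.40 × 4.2527% = 3.5789%
E(R_Eskola) = R_f + β × MRP = 3.5789% + 0.96 × 4.2527% = 7.66%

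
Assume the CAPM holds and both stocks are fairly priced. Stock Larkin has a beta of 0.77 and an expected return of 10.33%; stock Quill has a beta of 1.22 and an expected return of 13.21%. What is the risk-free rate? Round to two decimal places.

5.40%

Both satisfy E(R) = R_f + β·MRP, so the slope of the SML is
MRP = (13.21% − 10.33%) / (1.22 − 0.77) = 2.88% / 0.45 = 6.4000%
R_f = E(R_Larkin) − β_Larkin·MRP = 10.33% − 0.77 × 6.4000% = 5.4020%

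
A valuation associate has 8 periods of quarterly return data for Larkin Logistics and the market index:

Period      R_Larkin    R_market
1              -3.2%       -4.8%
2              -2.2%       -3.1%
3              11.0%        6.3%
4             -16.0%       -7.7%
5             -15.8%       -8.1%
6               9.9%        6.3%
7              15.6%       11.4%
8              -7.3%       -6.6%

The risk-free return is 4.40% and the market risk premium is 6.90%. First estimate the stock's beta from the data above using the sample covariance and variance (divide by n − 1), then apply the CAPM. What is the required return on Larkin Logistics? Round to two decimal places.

Mean R_i = (-3.2 − 2.2 + 11.0 − 16.0 − 15.8 + 9.9 + 15.6 − 7.3) / 8 = -1.0000%
Mean R_m = (-4.8 − 3.1 + 6.3 − 7.7 − 8.1 + 6.3 + 11.4 − 6.6) / 8 = -0.7875%
Σ(R_i − R̄_i)(R_m − R̄_m) = 624.7500  ⇒  Cov = 624.7500 / 7 = 89.2500
Σ(R_m − R̄_m)² = 405.4888  ⇒  Var(R_m) = 405.4888 / 7 = 57.9270
β = Cov / Var(R_m) = 89.2500 / 57.9270 = 1.5407
E(R) = R_f + β × MRP = 4.40% + 1.5407 × 6.90% = 15.03%

15.03%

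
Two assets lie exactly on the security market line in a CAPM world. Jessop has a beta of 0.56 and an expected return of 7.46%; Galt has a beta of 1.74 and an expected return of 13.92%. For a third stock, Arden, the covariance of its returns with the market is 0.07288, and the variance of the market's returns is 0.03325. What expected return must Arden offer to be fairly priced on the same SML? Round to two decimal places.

MRP = (13.92% − 7.46%) / (1.74 − 0.56) = 5.4746%
R_f = 7.46% − 0.56 × 5.4746% = 4.3942%
β_Arden = Cov / Var(R_m) = 0.07288 / 0.03325 = 2.1919
E(R_Arden) = R_f + β × MRP = 4.3942% + 2.1919 × 5.4746% = 16.39%

16.39%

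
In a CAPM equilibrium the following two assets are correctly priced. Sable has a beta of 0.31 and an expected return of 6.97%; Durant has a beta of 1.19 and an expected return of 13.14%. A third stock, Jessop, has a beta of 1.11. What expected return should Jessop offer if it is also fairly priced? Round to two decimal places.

MRP (SML slope) = (13.14% − 6.97%) / (1.19 − 0.31) = 6.17% / 0.88 = 7.0114%
R_f (intercept) = 6.97% − 0.31 × 7.0114% = 4.7965%
E(R_Jessop) = R_f + β × MRP = 4.7965% + 1.11 × 7.0114% = 12.58%

12.58%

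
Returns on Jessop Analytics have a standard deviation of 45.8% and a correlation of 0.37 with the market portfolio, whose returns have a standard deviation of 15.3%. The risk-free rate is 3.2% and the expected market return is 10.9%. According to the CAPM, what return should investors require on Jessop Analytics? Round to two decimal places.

β = ρ × σ_i / σ_m = 0.37 × 45.8% / 15.3% = 1.1076
MRP = 10.9% − 3.2% = 7.70%
E(R) = 3.2% + 1.1076 × 7.7% = 11.73%

11.73%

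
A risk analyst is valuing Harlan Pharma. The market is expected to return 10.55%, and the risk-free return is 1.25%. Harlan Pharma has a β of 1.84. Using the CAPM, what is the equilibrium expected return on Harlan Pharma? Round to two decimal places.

Market risk premium = E(R_m) − R_f = 10.55% − 1.25% = 9.30%
E(R) = R_f + β × MRP = 1.25% + 1.84 × 9.30% = 18.36%

18.36%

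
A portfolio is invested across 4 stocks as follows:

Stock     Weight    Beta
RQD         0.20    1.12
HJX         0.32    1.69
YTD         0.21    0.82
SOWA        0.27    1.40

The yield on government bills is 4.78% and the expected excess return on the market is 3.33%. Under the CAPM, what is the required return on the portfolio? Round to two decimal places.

β_P = Σ w_i β_i = 0.20×1.12 + 0.32×1.69 + 0.21×0.82 + 0.27×1.40 = 1.3150
E(R_P) = R_f + β_P × MRP = 4.78% + 1.3150 × 3.33% = 9.16%

9.16%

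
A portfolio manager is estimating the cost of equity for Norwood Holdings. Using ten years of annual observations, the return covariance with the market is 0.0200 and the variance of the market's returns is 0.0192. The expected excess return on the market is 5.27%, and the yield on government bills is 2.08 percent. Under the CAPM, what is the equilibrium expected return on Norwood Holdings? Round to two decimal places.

7.57%

β = Cov(R_i, R_m) / Var(R_m) = 0.0200 / 0.0192 = 1.0417
E(R) = R_f + β × MRP = 2.08% + 1.0417 × 5.27% = 7.57%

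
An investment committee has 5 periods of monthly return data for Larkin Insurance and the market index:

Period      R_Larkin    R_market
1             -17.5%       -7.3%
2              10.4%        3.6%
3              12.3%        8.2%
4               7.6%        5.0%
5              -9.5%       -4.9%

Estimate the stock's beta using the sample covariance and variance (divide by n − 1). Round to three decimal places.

1.950

Mean R_i = (-17.5 + 10.4 + 12.3 + 7.6 − 9.5) / 5 = 0.6600%
Mean R_m = (-7.3 + 3.6 + 8.2 + 5.0 − 4.9) / 5 = 0.9200%
Σ(R_i − R̄_i)(R_m − R̄_m) = 347.5640  ⇒  Cov = 347.5640 / 4 = 86.8910
Σ(R_m − R̄_m)² = 178.2680  ⇒  Var(R_m) = 178.2680 / 4 = 44.5670
β = Cov / Var(R_m) = 86.8910 / 44.5670 = 1.9497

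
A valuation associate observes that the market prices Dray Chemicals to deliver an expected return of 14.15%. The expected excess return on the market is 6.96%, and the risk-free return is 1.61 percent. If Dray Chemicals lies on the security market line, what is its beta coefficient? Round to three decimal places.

β = (E(R) − R_f) / MRP = (14.15% − 1.61%) / 6.96% = 12.54% / 6.96% = 1.802

1.802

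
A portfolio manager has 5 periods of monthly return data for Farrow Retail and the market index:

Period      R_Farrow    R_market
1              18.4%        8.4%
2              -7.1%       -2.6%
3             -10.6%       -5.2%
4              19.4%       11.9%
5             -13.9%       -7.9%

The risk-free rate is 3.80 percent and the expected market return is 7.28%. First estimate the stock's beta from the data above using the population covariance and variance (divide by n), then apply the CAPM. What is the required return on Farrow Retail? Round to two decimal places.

Mean R_i = (18.4 − 7.1 − 10.6 + 19.4 − 13.9) / 5 = 1.2400%
Mean R_m = (8.4 − 2.6 − 5.2 + 11.9 − 7.9) / 5 = 0.9200%
Σ(R_i − R̄_i)(R_m − R̄_m) = 563.1060  ⇒  Cov = 563.1060 / 5 = 112.6212
Σ(R_m − R̄_m)² = 304.1480  ⇒  Var(R_m) = 304.1480 / 5 = 60.8296
β = Cov / Var(R_m) = 112.6212 / 60.8296 = 1.8514
MRP = 7.28% − 3.80% = 3.48%
E(R) = R_f + β × MRP = 3.80% + 1.8514 × 3.48% = 10.24%

10.24%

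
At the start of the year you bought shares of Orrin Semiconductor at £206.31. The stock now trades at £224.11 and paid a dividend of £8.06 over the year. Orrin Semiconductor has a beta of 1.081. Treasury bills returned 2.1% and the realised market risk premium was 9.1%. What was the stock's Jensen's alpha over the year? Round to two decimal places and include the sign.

+0.60%

Realised HPR = (P1 + D1 − P0) / P0 = (224.11 + 8.06 − 206.31) / 206.31 = 25.86 / 206.31 = 12.5345%
CAPM required = R_f + β·MRP = 2.1% + 1.081 × 9.1% = 11.9371%
α = realised − required = 12.5345% − 11.9371% = +0.60%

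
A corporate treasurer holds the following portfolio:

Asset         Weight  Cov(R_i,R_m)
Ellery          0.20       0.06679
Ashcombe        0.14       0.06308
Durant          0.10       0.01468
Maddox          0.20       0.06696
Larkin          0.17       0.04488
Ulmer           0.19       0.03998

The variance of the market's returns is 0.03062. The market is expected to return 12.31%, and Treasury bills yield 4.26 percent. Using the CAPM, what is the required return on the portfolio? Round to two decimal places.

β_Ellery = 0.06679 / 0.03062 = 2.1813
β_Ashcombe = 0.06308 / 0.03062 = 2.0601
β_Durant = 0.01468 / 0.03062 = 0.4794
β_Maddox = 0.06696 / 0.03062 = 2.1868
β_Larkin = 0.04488 / 0.03062 = 1.4657
β_Ulmer = 0.03998 / 0.03062 = 1.3057
β_P = Σ w_i β_i = 0.20×2.1813 + 0.14×2.0601 + 0.10×0.4794 + 0.20×2.1868 + 0.17×1.4657 + 0.19×1.3057 = 1.7072
MRP = 12.31% − 4.26% = 8.05%
E(R_P) = R_f + β_P × MRP = 4.26% + 1.7072 × 8.05% = 18.00%

18.00%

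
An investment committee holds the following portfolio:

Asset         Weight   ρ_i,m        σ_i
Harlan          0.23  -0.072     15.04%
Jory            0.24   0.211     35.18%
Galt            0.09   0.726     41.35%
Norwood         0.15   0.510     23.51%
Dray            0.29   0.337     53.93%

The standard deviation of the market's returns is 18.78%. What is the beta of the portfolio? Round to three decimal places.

0.602

β_Harlan = -0.072 × 15.04% / 18.78% = -0.0577
β_Jory = 0.211 × 35.18% / 18.78% = 0.3953
β_Galt = 0.726 × 41.35% / 18.78% = 1.5985
β_Norwood = 0.510 × 23.51% / 18.78% = 0.6385
β_Dray = 0.337 × 53.93% / 18.78% = 0.9678
β_P = Σ w_i β_i = 0.23×-0.0577 + 0.24×0.3953 + 0.09×1.5985 + 0.15×0.6385 + 0.29×0.9678 = 0.6019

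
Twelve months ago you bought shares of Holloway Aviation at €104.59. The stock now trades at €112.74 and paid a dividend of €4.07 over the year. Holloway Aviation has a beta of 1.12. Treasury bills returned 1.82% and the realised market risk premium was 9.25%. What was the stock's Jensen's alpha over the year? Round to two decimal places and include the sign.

-0.50%

Realised HPR = (P1 + D1 − P0) / P0 = (112.74 + 4.07 − 104.59) / 104.59 = 12.22 / 104.59 = 11.6837%
CAPM required = R_f + β·MRP = 1.82% + 1.12 × 9.25% = 12.1800%
α = realised − required = 11.6837% − 12.1800% = -0.50%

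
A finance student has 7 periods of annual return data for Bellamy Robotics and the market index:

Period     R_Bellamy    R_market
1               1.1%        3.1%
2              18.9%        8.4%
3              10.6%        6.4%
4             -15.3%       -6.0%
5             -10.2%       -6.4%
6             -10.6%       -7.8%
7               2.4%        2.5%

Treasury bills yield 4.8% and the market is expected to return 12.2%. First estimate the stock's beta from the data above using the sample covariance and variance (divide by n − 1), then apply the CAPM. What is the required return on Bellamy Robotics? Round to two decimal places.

18.08%

Mean R_i = (1.1 + 18.9 + 10.6 − 15.3 − 10.2 − 10.6 + 2.4) / 7 = -0.4429%
Mean R_m = (3.1 + 8.4 + 6.4 − 6.0 − 6.4 − 7.8 + 2.5) / 7 = 0.0286%
Σ(R_i − R̄_i)(R_m − R̄_m) = 475.8586  ⇒  Cov = 475.8586 / 6 = 79.3098
Σ(R_m − R̄_m)² = 265.1743  ⇒  Var(R_m) = 265.1743 / 6 = 44.1957
β = Cov / Var(R_m) = 79.3098 / 44.1957 = 1.7945
MRP = 12.2% − 4.8% = 7.40%
E(R) = R_f + β × MRP = 4.8% + 1.7945 × 7.4% = 18.08%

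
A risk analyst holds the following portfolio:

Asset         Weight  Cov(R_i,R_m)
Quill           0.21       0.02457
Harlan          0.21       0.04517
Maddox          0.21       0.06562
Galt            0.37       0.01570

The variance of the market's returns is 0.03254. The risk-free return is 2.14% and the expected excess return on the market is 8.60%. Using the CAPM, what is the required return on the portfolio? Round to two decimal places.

11.19%

β_Quill = 0.02457 / 0.03254 = 0.7551
β_Harlan = 0.04517 / 0.03254 = 1.3881
β_Maddox = 0.06562 / 0.03254 = 2.0166
β_Galt = 0.01570 / 0.03254 = 0.4825
β_P = Σ w_i β_i = 0.21×0.7551 + 0.21×1.3881 + 0.21×2.0166 + 0.37×0.4825 = 1.0521
E(R_P) = R_f + β_P × MRP = 2.14% + 1.0521 × 8.60% = 11.19%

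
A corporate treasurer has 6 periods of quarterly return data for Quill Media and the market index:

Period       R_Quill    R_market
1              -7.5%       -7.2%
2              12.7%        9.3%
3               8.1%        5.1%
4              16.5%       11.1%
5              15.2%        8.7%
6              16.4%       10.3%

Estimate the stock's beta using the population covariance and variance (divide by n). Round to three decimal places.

1.331

Mean R_i = (-7.5 + 12.7 + 8.1 + 16.5 + 15.2 + 16.4) / 6 = 10.2333%
Mean R_m = (-7.2 + 9.3 + 5.1 + 11.1 + 8.7 + 10.3) / 6 = 6.2167%
Σ(R_i − R̄_i)(R_m − R̄_m) = 316.0267  ⇒  Cov = 316.0267 / 6 = 52.6711
Σ(R_m − R̄_m)² = 237.4483  ⇒  Var(R_m) = 237.4483 / 6 = 39.5747
β = Cov / Var(R_m) = 52.6711 / 39.5747 = 1.3309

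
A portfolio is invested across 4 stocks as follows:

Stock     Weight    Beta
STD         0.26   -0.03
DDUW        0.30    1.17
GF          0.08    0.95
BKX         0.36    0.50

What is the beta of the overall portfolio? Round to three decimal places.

0.599

β_P = Σ w_i β_i = 0.26×-0.03 + 0.30×1.17 + 0.08×0.95 + 0.36×0.50 = 0.5992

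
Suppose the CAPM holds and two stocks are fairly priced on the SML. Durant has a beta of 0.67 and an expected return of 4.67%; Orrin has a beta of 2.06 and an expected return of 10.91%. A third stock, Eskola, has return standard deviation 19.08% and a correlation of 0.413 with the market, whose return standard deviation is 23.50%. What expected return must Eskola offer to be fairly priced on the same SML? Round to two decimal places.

MRP = (10.91% − 4.67%) / (2.06 − 0.67) = 4.4892%
R_f = 4.67% − 0.67 × 4.4892% = 1.6622%
β_Eskola = ρ·σ_i/σ_m = 0.413 × 19.08 / 23.50 = 0.3353
E(R_Eskola) = R_f + β × MRP = 1.6622% + 0.3353 × 4.4892% = 3.17%

3.17%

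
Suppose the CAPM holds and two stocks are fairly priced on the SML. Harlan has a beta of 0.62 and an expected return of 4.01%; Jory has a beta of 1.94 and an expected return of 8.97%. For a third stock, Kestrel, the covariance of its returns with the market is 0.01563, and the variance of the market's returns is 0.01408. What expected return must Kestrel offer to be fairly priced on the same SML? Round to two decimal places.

5.85%

MRP = (8.97% − 4.01%) / (1.94 − 0.62) = 3.7576%
R_f = 4.01% − 0.62 × 3.7576% = 1.6803%
β_Kestrel = Cov / Var(R_m) = 0.01563 / 0.01408 = 1.1101
E(R_Kestrel) = R_f + β × MRP = 1.6803% + 1.1101 × 3.7576% = 5.85%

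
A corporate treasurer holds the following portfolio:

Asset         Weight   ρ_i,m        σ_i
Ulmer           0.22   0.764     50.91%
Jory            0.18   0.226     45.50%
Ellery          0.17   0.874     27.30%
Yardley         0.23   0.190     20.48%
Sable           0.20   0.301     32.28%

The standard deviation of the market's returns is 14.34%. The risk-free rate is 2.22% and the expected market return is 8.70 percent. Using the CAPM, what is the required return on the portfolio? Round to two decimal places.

β_Ulmer = 0.764 × 50.91% / 14.34% = 2.7124
β_Jory = 0.226 × 45.50% / 14.34% = 0.7171
β_Ellery = 0.874 × 27.30% / 14.34% = 1.6639
β_Yardley = 0.190 × 20.48% / 14.34% = 0.2714
β_Sable = 0.301 × 32.28% / 14.34% = 0.6776
β_P = Σ w_i β_i = 0.22×2.7124 + 0.18×0.7171 + 0.17×1.6639 + 0.23×0.2714 + 0.20×0.6776 = 1.2066
MRP = 8.70% − 2.22% = 6.48%
E(R_P) = R_f + β_P × MRP = 2.22% + 1.2066 × 6.48% = 10.04%

10.04%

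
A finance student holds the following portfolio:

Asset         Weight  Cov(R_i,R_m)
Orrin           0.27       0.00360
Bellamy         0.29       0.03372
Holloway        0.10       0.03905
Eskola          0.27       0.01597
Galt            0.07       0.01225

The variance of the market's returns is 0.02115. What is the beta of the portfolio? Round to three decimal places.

0.937

β_Orrin = 0.00360 / 0.02115 = 0.1702
β_Bellamy = 0.03372 / 0.02115 = 1.5943
β_Holloway = 0.03905 / 0.02115 = 1.8463
β_Eskola = 0.01597 / 0.02115 = 0.7551
β_Galt = 0.01225 / 0.02115 = 0.5792
β_P = Σ w_i β_i = 0.27×0.1702 + 0.29×1.5943 + 0.10×1.8463 + 0.27×0.7551 + 0.07×0.5792 = 0.9374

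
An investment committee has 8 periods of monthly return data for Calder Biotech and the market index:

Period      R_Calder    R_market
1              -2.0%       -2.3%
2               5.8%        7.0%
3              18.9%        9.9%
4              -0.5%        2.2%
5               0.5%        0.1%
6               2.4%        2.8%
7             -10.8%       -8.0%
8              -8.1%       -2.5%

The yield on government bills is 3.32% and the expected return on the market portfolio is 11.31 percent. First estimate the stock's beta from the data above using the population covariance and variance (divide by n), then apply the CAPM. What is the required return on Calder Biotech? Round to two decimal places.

Mean R_i = (-2.0 + 5.8 + 18.9 − 0.5 + 0.5 + 2.4 − 10.8 − 8.1) / 8 = 0.7750%
Mean R_m = (-2.3 + 7.0 + 9.9 + 2.2 + 0.1 + 2.8 − 8.0 − 2.5) / 8 = 1.1500%
Σ(R_i − R̄_i)(R_m − R̄_m) = 337.5000  ⇒  Cov = 337.5000 / 8 = 42.1875
Σ(R_m − R̄_m)² = 224.6600  ⇒  Var(R_m) = 224.6600 / 8 = 28.0825
β = Cov / Var(R_m) = 42.1875 / 28.0825 = 1.5023
MRP = 11.31% − 3.32% = 7.99%
E(R) = R_f + β × MRP = 3.32% + 1.5023 × 7.99% = 15.32%

15.32%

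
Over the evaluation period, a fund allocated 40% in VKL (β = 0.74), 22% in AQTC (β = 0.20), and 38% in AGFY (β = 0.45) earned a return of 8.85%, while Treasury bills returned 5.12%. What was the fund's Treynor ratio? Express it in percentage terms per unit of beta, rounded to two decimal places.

β_P = 0.40×0.74 + 0.22×0.20 + 0.38×0.45 = 0.5110
Treynor = (R_P − R_f) / β_P = (8.85% − 5.12%) / 0.5110 = 3.73% / 0.5110 = 7.30%

7.30%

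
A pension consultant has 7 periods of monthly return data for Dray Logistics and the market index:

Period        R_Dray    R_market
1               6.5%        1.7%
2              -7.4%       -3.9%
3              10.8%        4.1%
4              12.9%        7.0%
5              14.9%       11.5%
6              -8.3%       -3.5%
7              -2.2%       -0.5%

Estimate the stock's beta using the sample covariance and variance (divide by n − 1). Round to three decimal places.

Mean R_i = (6.5 − 7.4 + 10.8 + 12.9 + 14.9 − 8.3 − 2.2) / 7 = 3.8857%
Mean R_m = (1.7 − 3.9 + 4.1 + 7.0 + 11.5 − 3.5 − 0.5) / 7 = 2.3429%
Σ(R_i − R̄_i)(R_m − R̄_m) = 312.2643  ⇒  Cov = 312.2643 / 6 = 52.0441
Σ(R_m − R̄_m)² = 190.2371  ⇒  Var(R_m) = 190.2371 / 6 = 31.7062
β = Cov / Var(R_m) = 52.0441 / 31.7062 = 1.6414

1.641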